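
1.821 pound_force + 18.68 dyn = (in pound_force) 1.821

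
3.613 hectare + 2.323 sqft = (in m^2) 3.613e+04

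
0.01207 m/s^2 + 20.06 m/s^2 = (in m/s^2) 20.07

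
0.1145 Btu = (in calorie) 28.87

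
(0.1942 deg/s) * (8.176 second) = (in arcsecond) 5716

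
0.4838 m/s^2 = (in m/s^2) 0.4838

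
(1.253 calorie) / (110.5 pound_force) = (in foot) 0.03499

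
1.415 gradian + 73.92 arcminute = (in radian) 0.04373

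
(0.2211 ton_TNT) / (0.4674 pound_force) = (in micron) 4.449e+14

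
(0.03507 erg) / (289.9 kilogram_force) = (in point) 3.497e-09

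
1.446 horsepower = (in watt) 1078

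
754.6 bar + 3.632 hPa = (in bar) 754.6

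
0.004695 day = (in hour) 0.1127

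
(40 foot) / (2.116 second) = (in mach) 0.01692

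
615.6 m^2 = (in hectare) 0.06156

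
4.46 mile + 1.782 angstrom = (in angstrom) 7.178e+13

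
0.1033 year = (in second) 3.258e+06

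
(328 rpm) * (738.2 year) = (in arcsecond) 1.649e+17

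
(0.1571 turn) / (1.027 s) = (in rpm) 9.178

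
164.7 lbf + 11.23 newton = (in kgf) 75.85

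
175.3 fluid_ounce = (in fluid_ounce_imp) 182.5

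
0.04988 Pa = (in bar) 4.988e-07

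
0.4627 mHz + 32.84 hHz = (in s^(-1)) 3284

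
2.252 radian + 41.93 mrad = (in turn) 0.3651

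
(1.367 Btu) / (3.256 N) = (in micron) 4.43e+08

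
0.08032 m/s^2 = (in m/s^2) 0.08032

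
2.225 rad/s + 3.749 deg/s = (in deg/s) 131.2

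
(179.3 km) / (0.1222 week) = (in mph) 5.427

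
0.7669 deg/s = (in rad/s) 0.01338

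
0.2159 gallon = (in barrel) 0.00514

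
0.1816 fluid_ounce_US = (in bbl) 3.378e-05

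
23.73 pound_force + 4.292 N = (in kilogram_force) 11.2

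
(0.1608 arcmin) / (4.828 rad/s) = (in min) 1.615e-07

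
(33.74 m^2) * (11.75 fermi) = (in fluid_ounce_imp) 1.395e-08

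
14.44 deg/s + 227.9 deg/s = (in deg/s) 242.3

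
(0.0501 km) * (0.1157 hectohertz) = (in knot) 1127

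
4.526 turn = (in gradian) 1810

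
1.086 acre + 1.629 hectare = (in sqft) 2.227e+05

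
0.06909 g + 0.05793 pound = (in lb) 0.05808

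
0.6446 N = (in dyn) 6.446e+04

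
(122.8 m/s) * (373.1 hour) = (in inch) 6.494e+09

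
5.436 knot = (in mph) 6.256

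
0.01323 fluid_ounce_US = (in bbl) 2.461e-06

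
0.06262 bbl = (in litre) 9.956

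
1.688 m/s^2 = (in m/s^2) 1.688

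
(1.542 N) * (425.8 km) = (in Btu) 622.3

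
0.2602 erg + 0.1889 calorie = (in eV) 4.933e+18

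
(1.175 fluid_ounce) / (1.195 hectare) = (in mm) 2.908e-06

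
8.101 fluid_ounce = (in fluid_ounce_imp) 8.432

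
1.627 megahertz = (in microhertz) 1.627e+12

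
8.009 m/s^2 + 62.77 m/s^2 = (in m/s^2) 70.78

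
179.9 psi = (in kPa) 1240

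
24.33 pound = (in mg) 1.104e+07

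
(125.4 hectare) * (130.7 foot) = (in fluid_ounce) 1.689e+12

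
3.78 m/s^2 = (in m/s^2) 3.78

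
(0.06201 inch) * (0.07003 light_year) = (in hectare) 1.044e+08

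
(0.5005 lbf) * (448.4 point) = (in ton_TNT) 8.417e-11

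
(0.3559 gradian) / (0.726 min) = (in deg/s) 0.007353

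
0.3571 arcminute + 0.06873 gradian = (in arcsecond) 244.1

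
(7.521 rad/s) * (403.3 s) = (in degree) 1.738e+05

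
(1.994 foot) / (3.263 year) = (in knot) 1.148e-08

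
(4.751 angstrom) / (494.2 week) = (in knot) 3.09e-18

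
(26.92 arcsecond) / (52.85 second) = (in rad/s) 2.469e-06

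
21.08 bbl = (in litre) 3351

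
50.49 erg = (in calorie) 1.207e-06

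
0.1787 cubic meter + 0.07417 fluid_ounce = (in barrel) 1.124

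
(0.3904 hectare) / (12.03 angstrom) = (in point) 9.199e+15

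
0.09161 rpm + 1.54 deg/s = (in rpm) 0.3483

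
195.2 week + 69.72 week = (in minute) 2.67e+06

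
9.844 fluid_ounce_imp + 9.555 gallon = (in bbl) 0.2293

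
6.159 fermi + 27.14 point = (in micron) 9574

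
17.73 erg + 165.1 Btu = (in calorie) 4.163e+04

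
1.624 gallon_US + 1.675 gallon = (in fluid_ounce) 422.3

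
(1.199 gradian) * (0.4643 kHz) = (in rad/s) 8.745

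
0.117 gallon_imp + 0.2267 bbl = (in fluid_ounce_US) 1237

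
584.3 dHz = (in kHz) 0.05843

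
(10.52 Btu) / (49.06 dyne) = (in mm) 2.262e+10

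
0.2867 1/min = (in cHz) 0.4778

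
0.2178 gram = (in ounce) 0.007683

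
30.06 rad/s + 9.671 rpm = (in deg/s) 1780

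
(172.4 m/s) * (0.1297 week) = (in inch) 5.324e+08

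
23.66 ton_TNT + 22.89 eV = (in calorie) 2.366e+10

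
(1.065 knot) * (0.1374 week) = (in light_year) 4.812e-12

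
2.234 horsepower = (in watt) 1666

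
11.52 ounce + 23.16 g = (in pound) 0.7711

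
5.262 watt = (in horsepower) 0.007056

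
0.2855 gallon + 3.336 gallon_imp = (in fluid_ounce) 549.4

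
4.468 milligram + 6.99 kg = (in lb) 15.41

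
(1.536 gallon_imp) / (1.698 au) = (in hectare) 2.749e-18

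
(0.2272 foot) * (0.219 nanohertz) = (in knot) 2.948e-11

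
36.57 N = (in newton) 36.57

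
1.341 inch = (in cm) 3.406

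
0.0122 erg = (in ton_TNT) 2.916e-19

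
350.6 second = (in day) 0.004058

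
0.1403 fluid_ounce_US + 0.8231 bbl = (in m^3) 0.1309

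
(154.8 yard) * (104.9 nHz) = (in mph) 3.322e-05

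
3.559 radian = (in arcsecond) 7.341e+05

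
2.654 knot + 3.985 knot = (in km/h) 12.3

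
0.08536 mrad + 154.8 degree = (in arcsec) 5.573e+05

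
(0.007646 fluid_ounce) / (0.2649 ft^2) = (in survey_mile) 5.709e-09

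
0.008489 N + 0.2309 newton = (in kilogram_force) 0.02441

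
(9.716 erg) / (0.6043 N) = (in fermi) 1.608e+09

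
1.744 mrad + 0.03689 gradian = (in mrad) 2.323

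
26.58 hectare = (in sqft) 2.861e+06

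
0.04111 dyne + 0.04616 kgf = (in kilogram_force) 0.04616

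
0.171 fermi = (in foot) 5.61e-16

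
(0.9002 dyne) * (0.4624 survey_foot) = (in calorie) 3.032e-07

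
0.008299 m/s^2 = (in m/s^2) 0.008299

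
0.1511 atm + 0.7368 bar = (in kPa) 88.99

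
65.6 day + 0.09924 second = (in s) 5.668e+06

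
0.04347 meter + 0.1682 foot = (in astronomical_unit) 6.333e-13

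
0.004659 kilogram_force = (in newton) 0.04569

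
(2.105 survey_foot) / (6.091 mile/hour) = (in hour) 6.545e-05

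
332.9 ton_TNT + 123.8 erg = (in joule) 1.393e+12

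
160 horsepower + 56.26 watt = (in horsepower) 160.1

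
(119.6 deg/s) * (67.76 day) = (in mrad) 1.222e+10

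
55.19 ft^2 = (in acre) 0.001267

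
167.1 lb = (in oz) 2674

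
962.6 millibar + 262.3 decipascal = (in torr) 722.2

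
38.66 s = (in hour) 0.01074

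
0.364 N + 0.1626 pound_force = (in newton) 1.087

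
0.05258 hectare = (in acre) 0.1299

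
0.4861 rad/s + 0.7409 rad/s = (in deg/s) 70.3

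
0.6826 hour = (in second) 2457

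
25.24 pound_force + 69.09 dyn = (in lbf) 25.24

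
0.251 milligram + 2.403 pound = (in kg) 1.09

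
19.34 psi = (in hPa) 1333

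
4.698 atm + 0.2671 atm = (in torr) 3773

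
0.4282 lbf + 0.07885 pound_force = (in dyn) 2.255e+05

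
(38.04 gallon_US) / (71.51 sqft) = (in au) 1.449e-13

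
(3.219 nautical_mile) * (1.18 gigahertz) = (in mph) 1.574e+13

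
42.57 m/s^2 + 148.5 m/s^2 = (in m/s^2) 191.1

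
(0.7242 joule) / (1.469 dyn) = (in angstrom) 4.93e+14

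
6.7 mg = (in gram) 0.0067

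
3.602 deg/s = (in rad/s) 0.06287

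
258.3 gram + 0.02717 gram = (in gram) 258.3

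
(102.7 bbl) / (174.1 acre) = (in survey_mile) 1.44e-08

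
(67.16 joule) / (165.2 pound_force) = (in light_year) 9.66e-18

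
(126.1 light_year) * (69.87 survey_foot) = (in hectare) 2.541e+15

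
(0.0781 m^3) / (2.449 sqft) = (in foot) 1.126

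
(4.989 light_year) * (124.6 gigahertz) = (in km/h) 2.117e+28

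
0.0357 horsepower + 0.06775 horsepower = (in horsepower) 0.1035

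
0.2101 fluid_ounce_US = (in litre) 0.006213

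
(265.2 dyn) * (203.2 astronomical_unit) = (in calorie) 1.927e+10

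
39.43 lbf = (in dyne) 1.754e+07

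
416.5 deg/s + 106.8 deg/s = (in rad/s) 9.133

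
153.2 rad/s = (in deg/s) 8778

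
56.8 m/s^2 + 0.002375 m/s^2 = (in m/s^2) 56.8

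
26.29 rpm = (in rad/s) 2.753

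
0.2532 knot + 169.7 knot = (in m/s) 87.43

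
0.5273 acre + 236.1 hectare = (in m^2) 2.363e+06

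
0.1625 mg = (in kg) 1.625e-07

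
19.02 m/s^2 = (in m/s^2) 19.02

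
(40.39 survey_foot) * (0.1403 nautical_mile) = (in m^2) 3199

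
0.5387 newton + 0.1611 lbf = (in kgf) 0.128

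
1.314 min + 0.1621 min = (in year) 2.808e-06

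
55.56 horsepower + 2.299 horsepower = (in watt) 4.315e+04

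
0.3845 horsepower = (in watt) 286.7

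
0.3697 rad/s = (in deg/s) 21.18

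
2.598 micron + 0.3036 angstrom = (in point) 0.007364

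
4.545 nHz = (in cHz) 4.545e-07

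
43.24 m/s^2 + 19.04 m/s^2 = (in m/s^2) 62.28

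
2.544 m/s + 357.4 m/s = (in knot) 699.7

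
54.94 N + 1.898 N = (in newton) 56.84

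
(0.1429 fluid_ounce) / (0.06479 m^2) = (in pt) 0.1849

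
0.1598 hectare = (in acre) 0.3949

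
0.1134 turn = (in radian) 0.7125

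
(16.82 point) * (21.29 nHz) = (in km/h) 4.548e-10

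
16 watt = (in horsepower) 0.02146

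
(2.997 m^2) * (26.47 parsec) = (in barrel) 1.54e+19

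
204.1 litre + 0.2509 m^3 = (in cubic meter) 0.455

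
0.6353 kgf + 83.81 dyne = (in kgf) 0.6354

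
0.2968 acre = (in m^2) 1201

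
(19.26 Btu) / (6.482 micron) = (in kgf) 3.197e+08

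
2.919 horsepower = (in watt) 2177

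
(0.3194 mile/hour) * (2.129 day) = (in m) 2.626e+04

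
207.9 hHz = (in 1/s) 2.079e+04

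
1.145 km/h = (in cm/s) 31.81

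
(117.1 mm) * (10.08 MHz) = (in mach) 3467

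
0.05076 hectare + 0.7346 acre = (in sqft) 3.746e+04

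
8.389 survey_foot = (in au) 1.709e-11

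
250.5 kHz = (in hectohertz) 2505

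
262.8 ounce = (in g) 7450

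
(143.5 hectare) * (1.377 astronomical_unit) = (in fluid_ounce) 9.996e+21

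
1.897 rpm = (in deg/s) 11.38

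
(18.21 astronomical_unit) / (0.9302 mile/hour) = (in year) 2.077e+05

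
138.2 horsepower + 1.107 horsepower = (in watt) 1.039e+05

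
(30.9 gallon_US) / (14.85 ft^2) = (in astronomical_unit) 5.667e-13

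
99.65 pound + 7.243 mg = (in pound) 99.65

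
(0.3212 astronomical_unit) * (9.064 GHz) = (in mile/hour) 9.743e+20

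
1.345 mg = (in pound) 2.965e-06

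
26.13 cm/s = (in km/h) 0.9407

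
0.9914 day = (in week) 0.1416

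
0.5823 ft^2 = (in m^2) 0.0541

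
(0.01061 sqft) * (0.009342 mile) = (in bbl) 0.09321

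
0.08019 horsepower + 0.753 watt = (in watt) 60.55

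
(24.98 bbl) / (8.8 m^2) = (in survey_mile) 0.0002804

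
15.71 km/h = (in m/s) 4.364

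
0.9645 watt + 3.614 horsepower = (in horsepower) 3.615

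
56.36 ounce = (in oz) 56.36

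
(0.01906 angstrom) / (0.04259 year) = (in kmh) 5.109e-18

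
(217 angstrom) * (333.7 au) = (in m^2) 1.083e+06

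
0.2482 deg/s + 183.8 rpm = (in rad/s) 19.25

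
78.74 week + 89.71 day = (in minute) 9.229e+05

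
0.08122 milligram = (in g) 8.122e-05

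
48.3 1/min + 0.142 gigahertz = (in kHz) 1.42e+05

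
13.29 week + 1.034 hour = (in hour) 2234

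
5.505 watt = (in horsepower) 0.007382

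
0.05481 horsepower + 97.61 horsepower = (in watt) 7.283e+04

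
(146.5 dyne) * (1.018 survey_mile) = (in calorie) 0.5736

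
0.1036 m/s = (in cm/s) 10.36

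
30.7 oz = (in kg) 0.8703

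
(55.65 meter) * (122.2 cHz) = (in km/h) 244.8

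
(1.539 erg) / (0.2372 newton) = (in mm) 0.0006488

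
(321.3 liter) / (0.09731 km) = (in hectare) 3.302e-07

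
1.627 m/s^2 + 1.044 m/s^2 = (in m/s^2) 2.671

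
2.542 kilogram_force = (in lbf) 5.604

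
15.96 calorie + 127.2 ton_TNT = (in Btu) 5.044e+08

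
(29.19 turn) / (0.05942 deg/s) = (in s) 1.768e+05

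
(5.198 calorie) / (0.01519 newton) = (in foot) 4697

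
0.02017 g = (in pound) 4.447e-05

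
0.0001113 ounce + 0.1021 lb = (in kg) 0.04631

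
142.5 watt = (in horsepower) 0.1911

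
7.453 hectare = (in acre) 18.42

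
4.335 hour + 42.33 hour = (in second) 1.68e+05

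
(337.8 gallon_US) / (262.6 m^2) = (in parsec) 1.578e-19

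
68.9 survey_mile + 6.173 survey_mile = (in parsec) 3.915e-12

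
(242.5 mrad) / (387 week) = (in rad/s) 1.036e-09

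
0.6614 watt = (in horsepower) 0.000887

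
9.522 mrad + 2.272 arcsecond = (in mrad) 9.533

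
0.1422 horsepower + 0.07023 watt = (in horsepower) 0.1423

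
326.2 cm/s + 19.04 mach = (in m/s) 6486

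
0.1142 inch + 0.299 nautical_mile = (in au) 3.702e-09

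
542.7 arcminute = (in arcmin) 542.7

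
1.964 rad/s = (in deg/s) 112.5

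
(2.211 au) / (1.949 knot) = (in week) 5.454e+05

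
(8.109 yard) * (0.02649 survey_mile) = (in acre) 0.07811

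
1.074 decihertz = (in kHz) 0.0001074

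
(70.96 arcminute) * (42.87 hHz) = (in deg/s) 5070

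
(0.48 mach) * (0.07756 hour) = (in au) 3.051e-07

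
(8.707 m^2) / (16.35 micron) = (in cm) 5.325e+07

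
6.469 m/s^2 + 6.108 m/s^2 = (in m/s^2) 12.58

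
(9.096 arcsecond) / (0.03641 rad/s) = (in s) 0.001211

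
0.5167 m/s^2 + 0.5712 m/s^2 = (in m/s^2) 1.088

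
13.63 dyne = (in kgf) 1.39e-05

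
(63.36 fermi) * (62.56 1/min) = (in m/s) 6.606e-14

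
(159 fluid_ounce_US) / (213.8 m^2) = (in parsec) 7.128e-22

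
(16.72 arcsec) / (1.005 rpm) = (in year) 2.442e-11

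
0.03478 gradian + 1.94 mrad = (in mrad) 2.486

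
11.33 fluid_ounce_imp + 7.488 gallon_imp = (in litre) 34.36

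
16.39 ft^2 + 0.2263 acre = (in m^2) 917.3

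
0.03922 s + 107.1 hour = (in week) 0.6375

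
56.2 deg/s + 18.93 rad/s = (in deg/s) 1141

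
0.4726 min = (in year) 8.992e-07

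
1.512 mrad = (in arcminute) 5.198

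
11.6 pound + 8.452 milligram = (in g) 5262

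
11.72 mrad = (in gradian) 0.7461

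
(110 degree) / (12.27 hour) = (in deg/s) 0.00249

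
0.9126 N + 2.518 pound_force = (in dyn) 1.211e+06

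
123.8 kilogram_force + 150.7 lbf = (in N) 1884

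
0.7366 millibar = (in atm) 0.000727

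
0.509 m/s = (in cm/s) 50.9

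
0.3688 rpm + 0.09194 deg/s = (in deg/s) 2.305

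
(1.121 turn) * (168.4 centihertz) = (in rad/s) 11.86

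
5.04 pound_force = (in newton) 22.42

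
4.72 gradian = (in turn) 0.0118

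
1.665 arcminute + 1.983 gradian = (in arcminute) 108.7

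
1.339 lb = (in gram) 607.4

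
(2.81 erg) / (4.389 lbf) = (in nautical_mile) 7.772e-12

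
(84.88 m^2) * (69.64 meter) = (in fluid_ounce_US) 1.999e+08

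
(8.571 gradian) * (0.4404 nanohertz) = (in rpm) 5.662e-10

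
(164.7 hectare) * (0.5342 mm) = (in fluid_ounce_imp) 3.097e+07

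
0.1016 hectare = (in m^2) 1016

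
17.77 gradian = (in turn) 0.04442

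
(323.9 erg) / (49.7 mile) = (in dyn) 4.05e-05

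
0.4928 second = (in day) 5.704e-06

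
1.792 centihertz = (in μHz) 1.792e+04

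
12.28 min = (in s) 736.8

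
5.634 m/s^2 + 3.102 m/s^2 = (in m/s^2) 8.736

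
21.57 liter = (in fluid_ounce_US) 729.4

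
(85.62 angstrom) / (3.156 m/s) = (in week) 4.486e-15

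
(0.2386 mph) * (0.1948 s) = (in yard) 0.02272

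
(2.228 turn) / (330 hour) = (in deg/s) 0.0006752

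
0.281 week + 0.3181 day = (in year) 0.006261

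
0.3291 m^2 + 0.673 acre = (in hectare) 0.2724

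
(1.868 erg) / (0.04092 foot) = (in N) 1.498e-05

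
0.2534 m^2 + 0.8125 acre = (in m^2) 3288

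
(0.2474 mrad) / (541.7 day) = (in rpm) 5.048e-11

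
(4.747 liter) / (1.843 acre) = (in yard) 6.96e-07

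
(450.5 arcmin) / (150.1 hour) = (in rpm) 2.316e-06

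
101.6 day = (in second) 8.778e+06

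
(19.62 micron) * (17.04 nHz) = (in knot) 6.499e-13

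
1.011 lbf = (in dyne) 4.497e+05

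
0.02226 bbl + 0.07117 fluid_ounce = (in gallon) 0.9355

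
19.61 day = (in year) 0.05373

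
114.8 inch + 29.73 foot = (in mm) 1.198e+04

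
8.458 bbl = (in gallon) 355.2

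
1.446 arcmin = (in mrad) 0.4206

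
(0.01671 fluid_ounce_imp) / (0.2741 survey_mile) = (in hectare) 1.076e-13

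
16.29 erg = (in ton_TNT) 3.893e-16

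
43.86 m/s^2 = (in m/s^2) 43.86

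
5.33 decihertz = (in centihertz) 53.3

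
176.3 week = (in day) 1234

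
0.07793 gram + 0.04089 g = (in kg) 0.0001188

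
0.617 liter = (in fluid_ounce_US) 20.86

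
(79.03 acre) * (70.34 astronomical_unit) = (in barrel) 2.117e+19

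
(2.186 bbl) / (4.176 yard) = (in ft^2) 0.9797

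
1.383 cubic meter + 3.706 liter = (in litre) 1387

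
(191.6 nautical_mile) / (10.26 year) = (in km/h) 0.003948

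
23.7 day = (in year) 0.06493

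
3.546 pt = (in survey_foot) 0.004104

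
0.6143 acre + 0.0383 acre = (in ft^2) 2.843e+04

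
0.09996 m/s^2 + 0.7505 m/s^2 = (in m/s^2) 0.8505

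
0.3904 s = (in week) 6.455e-07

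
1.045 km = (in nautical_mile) 0.5643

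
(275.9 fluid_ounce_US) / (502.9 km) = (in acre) 4.009e-12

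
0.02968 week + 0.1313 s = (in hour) 4.986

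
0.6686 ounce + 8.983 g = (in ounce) 0.9855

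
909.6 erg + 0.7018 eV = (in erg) 909.6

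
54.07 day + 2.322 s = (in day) 54.07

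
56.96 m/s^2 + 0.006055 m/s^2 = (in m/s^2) 56.97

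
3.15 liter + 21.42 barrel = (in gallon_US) 900.5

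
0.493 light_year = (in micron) 4.664e+21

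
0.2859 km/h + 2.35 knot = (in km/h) 4.638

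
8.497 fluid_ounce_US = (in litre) 0.2513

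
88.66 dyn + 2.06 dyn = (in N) 0.0009072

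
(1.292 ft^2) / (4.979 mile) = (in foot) 4.915e-05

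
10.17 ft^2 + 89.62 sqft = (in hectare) 0.0009271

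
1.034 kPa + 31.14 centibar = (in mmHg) 241.3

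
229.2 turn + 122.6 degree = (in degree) 8.263e+04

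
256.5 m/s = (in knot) 498.6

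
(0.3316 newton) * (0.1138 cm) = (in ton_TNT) 9.019e-14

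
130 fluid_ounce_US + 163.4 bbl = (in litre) 2.598e+04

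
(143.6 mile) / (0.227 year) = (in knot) 0.06275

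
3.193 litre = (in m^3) 0.003193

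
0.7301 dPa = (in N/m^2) 0.07301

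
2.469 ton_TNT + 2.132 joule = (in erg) 1.033e+17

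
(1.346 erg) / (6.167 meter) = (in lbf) 4.907e-09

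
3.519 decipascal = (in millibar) 0.003519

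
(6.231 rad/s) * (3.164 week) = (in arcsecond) 2.459e+12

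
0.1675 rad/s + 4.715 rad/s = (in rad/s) 4.883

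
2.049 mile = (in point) 9.347e+06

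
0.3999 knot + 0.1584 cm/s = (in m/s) 0.2073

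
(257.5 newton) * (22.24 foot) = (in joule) 1746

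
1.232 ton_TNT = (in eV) 3.217e+28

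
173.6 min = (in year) 0.0003303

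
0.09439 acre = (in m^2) 382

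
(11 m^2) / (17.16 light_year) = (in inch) 2.668e-15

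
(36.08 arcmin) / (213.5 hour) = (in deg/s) 7.824e-07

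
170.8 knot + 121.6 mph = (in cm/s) 1.422e+04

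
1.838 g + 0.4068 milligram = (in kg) 0.001838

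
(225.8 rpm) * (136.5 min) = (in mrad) 1.937e+08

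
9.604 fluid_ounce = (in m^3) 0.000284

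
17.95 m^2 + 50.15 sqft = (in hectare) 0.002261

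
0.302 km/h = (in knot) 0.1631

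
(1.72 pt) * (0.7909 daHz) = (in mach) 1.409e-05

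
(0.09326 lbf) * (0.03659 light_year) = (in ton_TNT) 3.432e+04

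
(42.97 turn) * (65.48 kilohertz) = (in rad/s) 1.768e+07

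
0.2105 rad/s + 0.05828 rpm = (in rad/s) 0.2166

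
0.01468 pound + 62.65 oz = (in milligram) 1.783e+06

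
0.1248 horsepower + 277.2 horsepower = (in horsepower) 277.3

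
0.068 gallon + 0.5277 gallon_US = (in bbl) 0.01418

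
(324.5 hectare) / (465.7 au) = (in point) 0.000132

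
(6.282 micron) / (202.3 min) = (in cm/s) 5.175e-08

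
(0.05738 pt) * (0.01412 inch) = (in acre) 1.794e-12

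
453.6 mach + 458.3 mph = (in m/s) 1.547e+05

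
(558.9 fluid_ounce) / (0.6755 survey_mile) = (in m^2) 1.52e-05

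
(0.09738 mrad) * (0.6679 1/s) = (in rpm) 0.0006211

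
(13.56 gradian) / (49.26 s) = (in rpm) 0.04129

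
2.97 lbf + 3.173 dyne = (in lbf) 2.97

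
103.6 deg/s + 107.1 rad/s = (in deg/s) 6240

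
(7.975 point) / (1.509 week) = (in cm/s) 3.083e-07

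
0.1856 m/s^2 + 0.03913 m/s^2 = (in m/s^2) 0.2247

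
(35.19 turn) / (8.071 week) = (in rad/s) 4.53e-05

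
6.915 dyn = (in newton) 6.915e-05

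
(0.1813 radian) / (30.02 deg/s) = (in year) 1.097e-08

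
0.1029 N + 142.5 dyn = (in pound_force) 0.02345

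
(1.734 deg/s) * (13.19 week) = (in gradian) 1.537e+07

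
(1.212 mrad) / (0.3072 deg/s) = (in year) 7.168e-09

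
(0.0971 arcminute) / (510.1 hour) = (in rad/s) 1.538e-11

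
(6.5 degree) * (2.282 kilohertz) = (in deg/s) 1.483e+04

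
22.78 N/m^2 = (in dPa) 227.8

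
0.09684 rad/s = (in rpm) 0.9248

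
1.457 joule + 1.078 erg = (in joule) 1.457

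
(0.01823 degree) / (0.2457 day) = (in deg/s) 8.588e-07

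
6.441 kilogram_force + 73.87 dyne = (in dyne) 6.317e+06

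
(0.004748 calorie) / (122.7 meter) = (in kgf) 1.651e-05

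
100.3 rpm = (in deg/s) 601.8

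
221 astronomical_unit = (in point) 9.372e+16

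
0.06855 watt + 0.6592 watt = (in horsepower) 0.0009759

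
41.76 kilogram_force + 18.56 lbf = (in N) 492.1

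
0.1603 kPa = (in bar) 0.001603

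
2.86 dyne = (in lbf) 6.43e-06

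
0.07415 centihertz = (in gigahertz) 7.415e-13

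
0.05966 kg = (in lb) 0.1315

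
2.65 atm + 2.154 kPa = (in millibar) 2707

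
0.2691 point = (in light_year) 1.003e-20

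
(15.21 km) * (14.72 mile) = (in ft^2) 3.878e+09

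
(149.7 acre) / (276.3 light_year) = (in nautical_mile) 1.251e-16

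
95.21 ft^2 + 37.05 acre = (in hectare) 14.99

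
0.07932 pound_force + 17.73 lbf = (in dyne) 7.922e+06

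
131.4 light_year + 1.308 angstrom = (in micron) 1.243e+24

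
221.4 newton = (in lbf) 49.77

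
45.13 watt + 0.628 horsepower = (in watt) 513.4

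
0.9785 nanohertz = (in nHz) 0.9785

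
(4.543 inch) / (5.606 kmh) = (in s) 0.0741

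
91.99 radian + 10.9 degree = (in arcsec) 1.901e+07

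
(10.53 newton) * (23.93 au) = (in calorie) 9.01e+12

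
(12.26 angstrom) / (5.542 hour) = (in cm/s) 6.145e-12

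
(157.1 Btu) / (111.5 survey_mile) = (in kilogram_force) 0.09419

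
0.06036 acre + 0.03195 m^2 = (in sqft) 2630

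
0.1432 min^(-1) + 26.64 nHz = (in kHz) 2.387e-06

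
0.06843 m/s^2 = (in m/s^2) 0.06843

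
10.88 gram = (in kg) 0.01088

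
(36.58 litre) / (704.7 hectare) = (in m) 5.191e-09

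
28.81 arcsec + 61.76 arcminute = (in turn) 0.002881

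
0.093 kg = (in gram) 93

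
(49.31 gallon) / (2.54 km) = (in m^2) 7.349e-05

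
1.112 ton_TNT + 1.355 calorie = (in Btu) 4.41e+06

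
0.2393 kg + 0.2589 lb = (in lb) 0.7865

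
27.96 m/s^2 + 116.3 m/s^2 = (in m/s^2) 144.3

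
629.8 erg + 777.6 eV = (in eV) 3.931e+14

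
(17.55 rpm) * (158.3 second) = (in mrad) 2.909e+05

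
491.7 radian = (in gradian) 3.13e+04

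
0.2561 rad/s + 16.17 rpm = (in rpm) 18.62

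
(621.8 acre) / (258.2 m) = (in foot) 3.197e+04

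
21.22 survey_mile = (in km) 34.15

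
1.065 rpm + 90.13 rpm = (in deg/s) 547.2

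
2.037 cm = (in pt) 57.74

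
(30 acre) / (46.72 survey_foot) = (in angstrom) 8.526e+13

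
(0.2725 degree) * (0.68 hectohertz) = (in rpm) 3.088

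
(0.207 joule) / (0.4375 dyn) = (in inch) 1.863e+06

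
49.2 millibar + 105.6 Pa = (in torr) 37.7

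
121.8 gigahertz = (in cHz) 1.218e+13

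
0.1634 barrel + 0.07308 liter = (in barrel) 0.1639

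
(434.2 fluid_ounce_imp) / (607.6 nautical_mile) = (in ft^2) 1.18e-07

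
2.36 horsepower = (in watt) 1760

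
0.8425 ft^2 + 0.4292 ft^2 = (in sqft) 1.272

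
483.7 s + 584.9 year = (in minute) 3.074e+08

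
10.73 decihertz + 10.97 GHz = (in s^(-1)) 1.097e+10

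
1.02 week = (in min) 1.028e+04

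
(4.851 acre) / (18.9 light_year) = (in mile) 6.822e-17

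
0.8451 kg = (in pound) 1.863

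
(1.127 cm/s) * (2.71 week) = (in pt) 5.236e+07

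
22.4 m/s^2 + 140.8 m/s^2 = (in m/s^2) 163.2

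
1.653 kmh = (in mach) 0.001349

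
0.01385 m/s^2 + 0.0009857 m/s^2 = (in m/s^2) 0.01484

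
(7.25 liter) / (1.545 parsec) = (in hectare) 1.521e-23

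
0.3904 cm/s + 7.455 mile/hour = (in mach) 0.009799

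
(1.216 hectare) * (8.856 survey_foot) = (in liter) 3.282e+07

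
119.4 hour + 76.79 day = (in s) 7.064e+06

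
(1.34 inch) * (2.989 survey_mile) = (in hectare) 0.01637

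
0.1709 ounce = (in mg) 4845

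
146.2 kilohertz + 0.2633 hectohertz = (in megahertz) 0.1462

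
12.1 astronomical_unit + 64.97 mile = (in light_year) 0.0001913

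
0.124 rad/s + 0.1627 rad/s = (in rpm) 2.738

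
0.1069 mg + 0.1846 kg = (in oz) 6.512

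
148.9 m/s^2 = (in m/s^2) 148.9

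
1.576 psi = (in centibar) 10.87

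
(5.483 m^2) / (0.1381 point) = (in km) 112.5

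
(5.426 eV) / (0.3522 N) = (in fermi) 0.002468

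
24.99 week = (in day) 174.9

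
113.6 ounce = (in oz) 113.6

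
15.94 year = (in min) 8.378e+06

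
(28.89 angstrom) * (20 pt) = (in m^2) 2.038e-11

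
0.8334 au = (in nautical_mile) 6.732e+07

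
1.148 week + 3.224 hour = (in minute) 1.177e+04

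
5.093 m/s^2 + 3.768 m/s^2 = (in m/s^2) 8.861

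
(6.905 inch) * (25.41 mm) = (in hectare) 4.457e-07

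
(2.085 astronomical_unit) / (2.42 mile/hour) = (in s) 2.883e+11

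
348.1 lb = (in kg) 157.9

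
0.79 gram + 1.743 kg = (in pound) 3.844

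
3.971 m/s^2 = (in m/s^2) 3.971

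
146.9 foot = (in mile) 0.02782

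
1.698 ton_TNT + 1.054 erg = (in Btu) 6.734e+06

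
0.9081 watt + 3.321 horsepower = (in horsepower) 3.322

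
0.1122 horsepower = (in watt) 83.67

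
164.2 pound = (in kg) 74.48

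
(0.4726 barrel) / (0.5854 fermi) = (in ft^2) 1.382e+15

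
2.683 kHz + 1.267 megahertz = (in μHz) 1.27e+12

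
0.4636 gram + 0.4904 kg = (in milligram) 4.909e+05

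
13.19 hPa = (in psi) 0.1913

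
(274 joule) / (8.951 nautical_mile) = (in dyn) 1653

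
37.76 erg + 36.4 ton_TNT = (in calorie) 3.64e+10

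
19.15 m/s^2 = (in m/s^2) 19.15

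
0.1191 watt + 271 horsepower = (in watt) 2.021e+05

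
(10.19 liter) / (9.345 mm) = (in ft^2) 11.74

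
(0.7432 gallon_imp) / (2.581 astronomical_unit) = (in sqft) 9.419e-14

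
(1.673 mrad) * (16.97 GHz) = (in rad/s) 2.839e+07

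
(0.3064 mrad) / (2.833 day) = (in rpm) 1.195e-08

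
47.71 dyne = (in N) 0.0004771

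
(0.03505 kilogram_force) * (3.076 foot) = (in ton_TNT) 7.702e-11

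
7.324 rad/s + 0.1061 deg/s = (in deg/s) 419.7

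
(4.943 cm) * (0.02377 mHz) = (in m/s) 1.175e-06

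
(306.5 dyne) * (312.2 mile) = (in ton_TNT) 3.681e-07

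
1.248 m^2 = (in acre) 0.0003084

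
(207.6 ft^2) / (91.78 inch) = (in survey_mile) 0.005141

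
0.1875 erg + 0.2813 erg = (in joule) 4.688e-08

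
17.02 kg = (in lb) 37.52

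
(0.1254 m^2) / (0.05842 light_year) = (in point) 6.431e-13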